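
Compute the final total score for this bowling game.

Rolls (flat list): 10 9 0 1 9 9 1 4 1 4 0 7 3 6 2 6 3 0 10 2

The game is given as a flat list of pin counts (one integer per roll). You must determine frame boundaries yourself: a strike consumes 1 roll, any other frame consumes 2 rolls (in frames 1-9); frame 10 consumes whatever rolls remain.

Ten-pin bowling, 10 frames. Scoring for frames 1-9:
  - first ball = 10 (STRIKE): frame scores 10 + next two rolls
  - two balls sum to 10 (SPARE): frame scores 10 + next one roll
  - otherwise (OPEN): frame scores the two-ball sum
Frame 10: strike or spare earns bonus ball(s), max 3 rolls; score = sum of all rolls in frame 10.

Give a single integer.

Answer: 115

Derivation:
Frame 1: STRIKE. 10 + next two rolls (9+0) = 19. Cumulative: 19
Frame 2: OPEN (9+0=9). Cumulative: 28
Frame 3: SPARE (1+9=10). 10 + next roll (9) = 19. Cumulative: 47
Frame 4: SPARE (9+1=10). 10 + next roll (4) = 14. Cumulative: 61
Frame 5: OPEN (4+1=5). Cumulative: 66
Frame 6: OPEN (4+0=4). Cumulative: 70
Frame 7: SPARE (7+3=10). 10 + next roll (6) = 16. Cumulative: 86
Frame 8: OPEN (6+2=8). Cumulative: 94
Frame 9: OPEN (6+3=9). Cumulative: 103
Frame 10: SPARE. Sum of all frame-10 rolls (0+10+2) = 12. Cumulative: 115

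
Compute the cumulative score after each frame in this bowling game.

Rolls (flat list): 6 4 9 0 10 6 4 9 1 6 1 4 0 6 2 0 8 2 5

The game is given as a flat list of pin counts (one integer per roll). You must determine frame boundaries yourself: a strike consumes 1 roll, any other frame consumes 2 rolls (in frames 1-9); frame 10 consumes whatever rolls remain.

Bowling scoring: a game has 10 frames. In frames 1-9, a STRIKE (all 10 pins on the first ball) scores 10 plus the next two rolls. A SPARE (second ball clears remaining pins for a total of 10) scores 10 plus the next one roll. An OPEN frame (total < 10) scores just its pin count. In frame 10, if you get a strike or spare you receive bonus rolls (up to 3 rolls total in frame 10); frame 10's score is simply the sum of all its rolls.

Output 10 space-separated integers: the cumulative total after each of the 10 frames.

Frame 1: SPARE (6+4=10). 10 + next roll (9) = 19. Cumulative: 19
Frame 2: OPEN (9+0=9). Cumulative: 28
Frame 3: STRIKE. 10 + next two rolls (6+4) = 20. Cumulative: 48
Frame 4: SPARE (6+4=10). 10 + next roll (9) = 19. Cumulative: 67
Frame 5: SPARE (9+1=10). 10 + next roll (6) = 16. Cumulative: 83
Frame 6: OPEN (6+1=7). Cumulative: 90
Frame 7: OPEN (4+0=4). Cumulative: 94
Frame 8: OPEN (6+2=8). Cumulative: 102
Frame 9: OPEN (0+8=8). Cumulative: 110
Frame 10: OPEN. Sum of all frame-10 rolls (2+5) = 7. Cumulative: 117

Answer: 19 28 48 67 83 90 94 102 110 117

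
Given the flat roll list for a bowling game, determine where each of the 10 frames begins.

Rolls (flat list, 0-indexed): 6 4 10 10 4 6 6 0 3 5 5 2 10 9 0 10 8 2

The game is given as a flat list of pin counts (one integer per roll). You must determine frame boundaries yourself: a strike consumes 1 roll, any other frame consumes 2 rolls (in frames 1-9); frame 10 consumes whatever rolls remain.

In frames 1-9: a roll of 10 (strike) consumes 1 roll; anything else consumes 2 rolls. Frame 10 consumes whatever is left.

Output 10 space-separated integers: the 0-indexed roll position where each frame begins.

Answer: 0 2 3 4 6 8 10 12 13 15

Derivation:
Frame 1 starts at roll index 0: rolls=6,4 (sum=10), consumes 2 rolls
Frame 2 starts at roll index 2: roll=10 (strike), consumes 1 roll
Frame 3 starts at roll index 3: roll=10 (strike), consumes 1 roll
Frame 4 starts at roll index 4: rolls=4,6 (sum=10), consumes 2 rolls
Frame 5 starts at roll index 6: rolls=6,0 (sum=6), consumes 2 rolls
Frame 6 starts at roll index 8: rolls=3,5 (sum=8), consumes 2 rolls
Frame 7 starts at roll index 10: rolls=5,2 (sum=7), consumes 2 rolls
Frame 8 starts at roll index 12: roll=10 (strike), consumes 1 roll
Frame 9 starts at roll index 13: rolls=9,0 (sum=9), consumes 2 rolls
Frame 10 starts at roll index 15: 3 remaining rolls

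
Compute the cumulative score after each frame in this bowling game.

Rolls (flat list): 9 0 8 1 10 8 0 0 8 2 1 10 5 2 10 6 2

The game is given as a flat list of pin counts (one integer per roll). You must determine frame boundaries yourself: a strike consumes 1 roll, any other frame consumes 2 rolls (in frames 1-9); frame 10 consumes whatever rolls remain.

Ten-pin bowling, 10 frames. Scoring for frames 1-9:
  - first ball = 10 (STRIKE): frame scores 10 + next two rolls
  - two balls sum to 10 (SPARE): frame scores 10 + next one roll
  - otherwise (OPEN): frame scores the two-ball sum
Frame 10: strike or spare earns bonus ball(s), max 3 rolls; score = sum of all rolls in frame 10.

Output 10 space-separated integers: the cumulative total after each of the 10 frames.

Frame 1: OPEN (9+0=9). Cumulative: 9
Frame 2: OPEN (8+1=9). Cumulative: 18
Frame 3: STRIKE. 10 + next two rolls (8+0) = 18. Cumulative: 36
Frame 4: OPEN (8+0=8). Cumulative: 44
Frame 5: OPEN (0+8=8). Cumulative: 52
Frame 6: OPEN (2+1=3). Cumulative: 55
Frame 7: STRIKE. 10 + next two rolls (5+2) = 17. Cumulative: 72
Frame 8: OPEN (5+2=7). Cumulative: 79
Frame 9: STRIKE. 10 + next two rolls (6+2) = 18. Cumulative: 97
Frame 10: OPEN. Sum of all frame-10 rolls (6+2) = 8. Cumulative: 105

Answer: 9 18 36 44 52 55 72 79 97 105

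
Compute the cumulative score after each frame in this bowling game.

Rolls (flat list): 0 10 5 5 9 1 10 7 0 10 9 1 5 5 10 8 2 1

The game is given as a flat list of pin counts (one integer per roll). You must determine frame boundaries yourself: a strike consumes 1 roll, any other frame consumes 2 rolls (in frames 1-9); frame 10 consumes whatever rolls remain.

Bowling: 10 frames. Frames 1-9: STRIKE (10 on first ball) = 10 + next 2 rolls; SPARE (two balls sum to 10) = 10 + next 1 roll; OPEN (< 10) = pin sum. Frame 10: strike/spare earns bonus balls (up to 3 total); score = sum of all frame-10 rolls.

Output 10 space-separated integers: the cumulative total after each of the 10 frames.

Frame 1: SPARE (0+10=10). 10 + next roll (5) = 15. Cumulative: 15
Frame 2: SPARE (5+5=10). 10 + next roll (9) = 19. Cumulative: 34
Frame 3: SPARE (9+1=10). 10 + next roll (10) = 20. Cumulative: 54
Frame 4: STRIKE. 10 + next two rolls (7+0) = 17. Cumulative: 71
Frame 5: OPEN (7+0=7). Cumulative: 78
Frame 6: STRIKE. 10 + next two rolls (9+1) = 20. Cumulative: 98
Frame 7: SPARE (9+1=10). 10 + next roll (5) = 15. Cumulative: 113
Frame 8: SPARE (5+5=10). 10 + next roll (10) = 20. Cumulative: 133
Frame 9: STRIKE. 10 + next two rolls (8+2) = 20. Cumulative: 153
Frame 10: SPARE. Sum of all frame-10 rolls (8+2+1) = 11. Cumulative: 164

Answer: 15 34 54 71 78 98 113 133 153 164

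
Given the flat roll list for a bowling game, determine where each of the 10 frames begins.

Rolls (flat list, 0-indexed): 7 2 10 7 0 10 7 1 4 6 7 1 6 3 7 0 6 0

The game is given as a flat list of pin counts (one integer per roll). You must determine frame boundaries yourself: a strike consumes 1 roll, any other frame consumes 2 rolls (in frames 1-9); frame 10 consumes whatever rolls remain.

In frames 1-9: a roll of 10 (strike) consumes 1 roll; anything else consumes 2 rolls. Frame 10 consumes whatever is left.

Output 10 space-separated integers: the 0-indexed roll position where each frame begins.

Answer: 0 2 3 5 6 8 10 12 14 16

Derivation:
Frame 1 starts at roll index 0: rolls=7,2 (sum=9), consumes 2 rolls
Frame 2 starts at roll index 2: roll=10 (strike), consumes 1 roll
Frame 3 starts at roll index 3: rolls=7,0 (sum=7), consumes 2 rolls
Frame 4 starts at roll index 5: roll=10 (strike), consumes 1 roll
Frame 5 starts at roll index 6: rolls=7,1 (sum=8), consumes 2 rolls
Frame 6 starts at roll index 8: rolls=4,6 (sum=10), consumes 2 rolls
Frame 7 starts at roll index 10: rolls=7,1 (sum=8), consumes 2 rolls
Frame 8 starts at roll index 12: rolls=6,3 (sum=9), consumes 2 rolls
Frame 9 starts at roll index 14: rolls=7,0 (sum=7), consumes 2 rolls
Frame 10 starts at roll index 16: 2 remaining rolls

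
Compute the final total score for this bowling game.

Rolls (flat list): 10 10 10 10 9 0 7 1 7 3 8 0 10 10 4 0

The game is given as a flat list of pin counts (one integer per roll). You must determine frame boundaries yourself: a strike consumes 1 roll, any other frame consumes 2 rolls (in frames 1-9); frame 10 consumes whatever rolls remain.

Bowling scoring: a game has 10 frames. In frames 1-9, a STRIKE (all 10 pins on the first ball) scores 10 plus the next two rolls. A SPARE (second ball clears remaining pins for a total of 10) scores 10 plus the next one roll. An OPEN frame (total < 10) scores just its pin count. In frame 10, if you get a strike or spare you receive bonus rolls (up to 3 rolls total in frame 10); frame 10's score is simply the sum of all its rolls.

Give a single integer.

Frame 1: STRIKE. 10 + next two rolls (10+10) = 30. Cumulative: 30
Frame 2: STRIKE. 10 + next two rolls (10+10) = 30. Cumulative: 60
Frame 3: STRIKE. 10 + next two rolls (10+9) = 29. Cumulative: 89
Frame 4: STRIKE. 10 + next two rolls (9+0) = 19. Cumulative: 108
Frame 5: OPEN (9+0=9). Cumulative: 117
Frame 6: OPEN (7+1=8). Cumulative: 125
Frame 7: SPARE (7+3=10). 10 + next roll (8) = 18. Cumulative: 143
Frame 8: OPEN (8+0=8). Cumulative: 151
Frame 9: STRIKE. 10 + next two rolls (10+4) = 24. Cumulative: 175
Frame 10: STRIKE. Sum of all frame-10 rolls (10+4+0) = 14. Cumulative: 189

Answer: 189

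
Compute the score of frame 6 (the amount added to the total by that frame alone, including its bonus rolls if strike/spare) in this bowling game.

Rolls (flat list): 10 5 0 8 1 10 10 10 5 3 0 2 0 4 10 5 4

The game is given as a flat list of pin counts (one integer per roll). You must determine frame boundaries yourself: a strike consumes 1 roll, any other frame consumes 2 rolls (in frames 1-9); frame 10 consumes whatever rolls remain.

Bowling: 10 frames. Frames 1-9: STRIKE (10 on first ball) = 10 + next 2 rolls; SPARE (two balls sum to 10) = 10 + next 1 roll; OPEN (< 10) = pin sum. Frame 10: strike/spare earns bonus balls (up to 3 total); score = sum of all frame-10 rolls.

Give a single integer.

Answer: 18

Derivation:
Frame 1: STRIKE. 10 + next two rolls (5+0) = 15. Cumulative: 15
Frame 2: OPEN (5+0=5). Cumulative: 20
Frame 3: OPEN (8+1=9). Cumulative: 29
Frame 4: STRIKE. 10 + next two rolls (10+10) = 30. Cumulative: 59
Frame 5: STRIKE. 10 + next two rolls (10+5) = 25. Cumulative: 84
Frame 6: STRIKE. 10 + next two rolls (5+3) = 18. Cumulative: 102
Frame 7: OPEN (5+3=8). Cumulative: 110
Frame 8: OPEN (0+2=2). Cumulative: 112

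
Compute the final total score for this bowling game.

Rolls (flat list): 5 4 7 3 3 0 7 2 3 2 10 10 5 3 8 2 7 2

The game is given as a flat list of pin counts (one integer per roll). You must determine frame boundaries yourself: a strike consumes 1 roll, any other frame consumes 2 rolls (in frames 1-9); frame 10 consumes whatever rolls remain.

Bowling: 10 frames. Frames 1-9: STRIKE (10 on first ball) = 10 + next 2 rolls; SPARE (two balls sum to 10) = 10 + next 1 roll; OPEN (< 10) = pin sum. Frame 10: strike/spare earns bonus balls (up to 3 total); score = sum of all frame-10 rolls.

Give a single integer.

Frame 1: OPEN (5+4=9). Cumulative: 9
Frame 2: SPARE (7+3=10). 10 + next roll (3) = 13. Cumulative: 22
Frame 3: OPEN (3+0=3). Cumulative: 25
Frame 4: OPEN (7+2=9). Cumulative: 34
Frame 5: OPEN (3+2=5). Cumulative: 39
Frame 6: STRIKE. 10 + next two rolls (10+5) = 25. Cumulative: 64
Frame 7: STRIKE. 10 + next two rolls (5+3) = 18. Cumulative: 82
Frame 8: OPEN (5+3=8). Cumulative: 90
Frame 9: SPARE (8+2=10). 10 + next roll (7) = 17. Cumulative: 107
Frame 10: OPEN. Sum of all frame-10 rolls (7+2) = 9. Cumulative: 116

Answer: 116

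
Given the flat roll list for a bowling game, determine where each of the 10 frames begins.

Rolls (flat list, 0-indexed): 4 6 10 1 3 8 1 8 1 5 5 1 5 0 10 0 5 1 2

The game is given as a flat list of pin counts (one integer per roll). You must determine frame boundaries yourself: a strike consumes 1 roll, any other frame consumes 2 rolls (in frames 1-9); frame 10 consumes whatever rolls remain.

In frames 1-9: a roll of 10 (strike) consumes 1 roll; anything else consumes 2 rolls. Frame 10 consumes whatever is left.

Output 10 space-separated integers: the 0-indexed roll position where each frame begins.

Frame 1 starts at roll index 0: rolls=4,6 (sum=10), consumes 2 rolls
Frame 2 starts at roll index 2: roll=10 (strike), consumes 1 roll
Frame 3 starts at roll index 3: rolls=1,3 (sum=4), consumes 2 rolls
Frame 4 starts at roll index 5: rolls=8,1 (sum=9), consumes 2 rolls
Frame 5 starts at roll index 7: rolls=8,1 (sum=9), consumes 2 rolls
Frame 6 starts at roll index 9: rolls=5,5 (sum=10), consumes 2 rolls
Frame 7 starts at roll index 11: rolls=1,5 (sum=6), consumes 2 rolls
Frame 8 starts at roll index 13: rolls=0,10 (sum=10), consumes 2 rolls
Frame 9 starts at roll index 15: rolls=0,5 (sum=5), consumes 2 rolls
Frame 10 starts at roll index 17: 2 remaining rolls

Answer: 0 2 3 5 7 9 11 13 15 17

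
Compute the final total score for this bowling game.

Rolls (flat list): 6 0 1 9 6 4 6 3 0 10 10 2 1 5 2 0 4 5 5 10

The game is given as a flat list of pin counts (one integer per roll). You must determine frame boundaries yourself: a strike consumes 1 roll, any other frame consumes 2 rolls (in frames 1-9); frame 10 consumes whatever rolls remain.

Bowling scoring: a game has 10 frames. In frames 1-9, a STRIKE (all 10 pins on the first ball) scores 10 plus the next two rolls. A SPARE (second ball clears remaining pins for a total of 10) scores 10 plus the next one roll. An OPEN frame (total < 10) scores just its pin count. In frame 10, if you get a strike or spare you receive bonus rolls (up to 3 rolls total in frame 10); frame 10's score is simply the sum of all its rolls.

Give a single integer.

Frame 1: OPEN (6+0=6). Cumulative: 6
Frame 2: SPARE (1+9=10). 10 + next roll (6) = 16. Cumulative: 22
Frame 3: SPARE (6+4=10). 10 + next roll (6) = 16. Cumulative: 38
Frame 4: OPEN (6+3=9). Cumulative: 47
Frame 5: SPARE (0+10=10). 10 + next roll (10) = 20. Cumulative: 67
Frame 6: STRIKE. 10 + next two rolls (2+1) = 13. Cumulative: 80
Frame 7: OPEN (2+1=3). Cumulative: 83
Frame 8: OPEN (5+2=7). Cumulative: 90
Frame 9: OPEN (0+4=4). Cumulative: 94
Frame 10: SPARE. Sum of all frame-10 rolls (5+5+10) = 20. Cumulative: 114

Answer: 114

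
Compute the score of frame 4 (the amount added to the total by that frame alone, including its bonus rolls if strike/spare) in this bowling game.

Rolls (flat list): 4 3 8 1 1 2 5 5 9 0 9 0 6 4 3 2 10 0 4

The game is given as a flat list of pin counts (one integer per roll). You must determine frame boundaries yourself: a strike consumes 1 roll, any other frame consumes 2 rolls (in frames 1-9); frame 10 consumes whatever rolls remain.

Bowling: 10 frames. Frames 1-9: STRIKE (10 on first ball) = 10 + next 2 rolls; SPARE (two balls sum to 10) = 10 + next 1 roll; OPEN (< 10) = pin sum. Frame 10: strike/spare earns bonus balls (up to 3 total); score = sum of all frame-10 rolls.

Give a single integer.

Frame 1: OPEN (4+3=7). Cumulative: 7
Frame 2: OPEN (8+1=9). Cumulative: 16
Frame 3: OPEN (1+2=3). Cumulative: 19
Frame 4: SPARE (5+5=10). 10 + next roll (9) = 19. Cumulative: 38
Frame 5: OPEN (9+0=9). Cumulative: 47
Frame 6: OPEN (9+0=9). Cumulative: 56

Answer: 19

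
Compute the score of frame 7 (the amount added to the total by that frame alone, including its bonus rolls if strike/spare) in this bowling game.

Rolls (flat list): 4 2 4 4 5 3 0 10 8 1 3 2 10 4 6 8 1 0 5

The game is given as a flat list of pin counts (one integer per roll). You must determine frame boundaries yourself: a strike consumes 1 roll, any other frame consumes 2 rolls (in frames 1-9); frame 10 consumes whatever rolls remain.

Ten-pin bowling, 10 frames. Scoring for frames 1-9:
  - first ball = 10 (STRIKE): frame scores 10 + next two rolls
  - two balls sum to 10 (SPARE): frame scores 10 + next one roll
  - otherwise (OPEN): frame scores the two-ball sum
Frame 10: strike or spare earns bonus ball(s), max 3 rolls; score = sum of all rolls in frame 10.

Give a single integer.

Frame 1: OPEN (4+2=6). Cumulative: 6
Frame 2: OPEN (4+4=8). Cumulative: 14
Frame 3: OPEN (5+3=8). Cumulative: 22
Frame 4: SPARE (0+10=10). 10 + next roll (8) = 18. Cumulative: 40
Frame 5: OPEN (8+1=9). Cumulative: 49
Frame 6: OPEN (3+2=5). Cumulative: 54
Frame 7: STRIKE. 10 + next two rolls (4+6) = 20. Cumulative: 74
Frame 8: SPARE (4+6=10). 10 + next roll (8) = 18. Cumulative: 92
Frame 9: OPEN (8+1=9). Cumulative: 101

Answer: 20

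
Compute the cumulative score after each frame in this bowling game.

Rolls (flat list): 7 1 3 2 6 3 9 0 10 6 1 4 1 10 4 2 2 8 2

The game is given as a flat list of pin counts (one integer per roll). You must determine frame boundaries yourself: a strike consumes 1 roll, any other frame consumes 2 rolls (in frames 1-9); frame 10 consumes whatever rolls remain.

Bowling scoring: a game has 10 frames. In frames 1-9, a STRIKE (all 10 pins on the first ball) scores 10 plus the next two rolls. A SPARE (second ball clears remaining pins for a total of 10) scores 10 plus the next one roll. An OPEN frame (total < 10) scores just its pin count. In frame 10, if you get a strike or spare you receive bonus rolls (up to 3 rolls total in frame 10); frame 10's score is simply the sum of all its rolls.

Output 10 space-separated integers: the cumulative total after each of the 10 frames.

Frame 1: OPEN (7+1=8). Cumulative: 8
Frame 2: OPEN (3+2=5). Cumulative: 13
Frame 3: OPEN (6+3=9). Cumulative: 22
Frame 4: OPEN (9+0=9). Cumulative: 31
Frame 5: STRIKE. 10 + next two rolls (6+1) = 17. Cumulative: 48
Frame 6: OPEN (6+1=7). Cumulative: 55
Frame 7: OPEN (4+1=5). Cumulative: 60
Frame 8: STRIKE. 10 + next two rolls (4+2) = 16. Cumulative: 76
Frame 9: OPEN (4+2=6). Cumulative: 82
Frame 10: SPARE. Sum of all frame-10 rolls (2+8+2) = 12. Cumulative: 94

Answer: 8 13 22 31 48 55 60 76 82 94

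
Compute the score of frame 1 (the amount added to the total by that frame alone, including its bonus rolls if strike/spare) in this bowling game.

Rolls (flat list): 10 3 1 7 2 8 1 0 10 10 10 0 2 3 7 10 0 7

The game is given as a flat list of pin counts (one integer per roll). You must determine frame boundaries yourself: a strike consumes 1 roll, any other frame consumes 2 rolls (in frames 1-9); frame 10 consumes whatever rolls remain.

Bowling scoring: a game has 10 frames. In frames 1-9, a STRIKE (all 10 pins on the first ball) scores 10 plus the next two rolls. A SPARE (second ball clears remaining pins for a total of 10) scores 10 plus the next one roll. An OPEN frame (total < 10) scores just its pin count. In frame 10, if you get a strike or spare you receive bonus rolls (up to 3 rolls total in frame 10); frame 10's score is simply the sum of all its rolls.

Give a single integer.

Answer: 14

Derivation:
Frame 1: STRIKE. 10 + next two rolls (3+1) = 14. Cumulative: 14
Frame 2: OPEN (3+1=4). Cumulative: 18
Frame 3: OPEN (7+2=9). Cumulative: 27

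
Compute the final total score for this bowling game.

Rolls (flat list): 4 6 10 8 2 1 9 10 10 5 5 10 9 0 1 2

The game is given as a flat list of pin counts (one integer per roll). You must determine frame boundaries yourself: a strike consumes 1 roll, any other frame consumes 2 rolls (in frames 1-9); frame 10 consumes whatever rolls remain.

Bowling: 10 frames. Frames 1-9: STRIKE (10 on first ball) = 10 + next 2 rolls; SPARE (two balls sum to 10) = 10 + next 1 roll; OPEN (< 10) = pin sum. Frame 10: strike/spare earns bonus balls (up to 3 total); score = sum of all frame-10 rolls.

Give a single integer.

Answer: 167

Derivation:
Frame 1: SPARE (4+6=10). 10 + next roll (10) = 20. Cumulative: 20
Frame 2: STRIKE. 10 + next two rolls (8+2) = 20. Cumulative: 40
Frame 3: SPARE (8+2=10). 10 + next roll (1) = 11. Cumulative: 51
Frame 4: SPARE (1+9=10). 10 + next roll (10) = 20. Cumulative: 71
Frame 5: STRIKE. 10 + next two rolls (10+5) = 25. Cumulative: 96
Frame 6: STRIKE. 10 + next two rolls (5+5) = 20. Cumulative: 116
Frame 7: SPARE (5+5=10). 10 + next roll (10) = 20. Cumulative: 136
Frame 8: STRIKE. 10 + next two rolls (9+0) = 19. Cumulative: 155
Frame 9: OPEN (9+0=9). Cumulative: 164
Frame 10: OPEN. Sum of all frame-10 rolls (1+2) = 3. Cumulative: 167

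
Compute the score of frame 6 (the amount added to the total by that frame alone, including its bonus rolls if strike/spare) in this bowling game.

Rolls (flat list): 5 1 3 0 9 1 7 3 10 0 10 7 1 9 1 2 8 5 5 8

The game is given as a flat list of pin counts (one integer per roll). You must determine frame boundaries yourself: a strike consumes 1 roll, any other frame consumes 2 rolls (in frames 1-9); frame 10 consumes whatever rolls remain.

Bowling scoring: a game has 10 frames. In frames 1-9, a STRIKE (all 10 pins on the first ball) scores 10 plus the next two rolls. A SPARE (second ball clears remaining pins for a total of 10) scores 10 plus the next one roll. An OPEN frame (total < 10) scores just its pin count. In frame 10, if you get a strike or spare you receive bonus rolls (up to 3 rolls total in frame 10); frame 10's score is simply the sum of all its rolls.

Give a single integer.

Frame 1: OPEN (5+1=6). Cumulative: 6
Frame 2: OPEN (3+0=3). Cumulative: 9
Frame 3: SPARE (9+1=10). 10 + next roll (7) = 17. Cumulative: 26
Frame 4: SPARE (7+3=10). 10 + next roll (10) = 20. Cumulative: 46
Frame 5: STRIKE. 10 + next two rolls (0+10) = 20. Cumulative: 66
Frame 6: SPARE (0+10=10). 10 + next roll (7) = 17. Cumulative: 83
Frame 7: OPEN (7+1=8). Cumulative: 91
Frame 8: SPARE (9+1=10). 10 + next roll (2) = 12. Cumulative: 103

Answer: 17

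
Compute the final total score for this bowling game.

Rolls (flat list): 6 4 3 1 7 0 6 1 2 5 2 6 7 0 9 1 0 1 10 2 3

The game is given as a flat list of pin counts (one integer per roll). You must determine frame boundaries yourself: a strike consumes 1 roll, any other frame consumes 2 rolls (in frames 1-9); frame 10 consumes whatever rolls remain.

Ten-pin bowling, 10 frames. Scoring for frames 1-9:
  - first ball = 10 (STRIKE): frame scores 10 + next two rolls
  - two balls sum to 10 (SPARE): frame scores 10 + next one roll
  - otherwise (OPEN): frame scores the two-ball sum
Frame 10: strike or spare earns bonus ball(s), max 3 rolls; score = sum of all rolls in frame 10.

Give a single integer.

Answer: 79

Derivation:
Frame 1: SPARE (6+4=10). 10 + next roll (3) = 13. Cumulative: 13
Frame 2: OPEN (3+1=4). Cumulative: 17
Frame 3: OPEN (7+0=7). Cumulative: 24
Frame 4: OPEN (6+1=7). Cumulative: 31
Frame 5: OPEN (2+5=7). Cumulative: 38
Frame 6: OPEN (2+6=8). Cumulative: 46
Frame 7: OPEN (7+0=7). Cumulative: 53
Frame 8: SPARE (9+1=10). 10 + next roll (0) = 10. Cumulative: 63
Frame 9: OPEN (0+1=1). Cumulative: 64
Frame 10: STRIKE. Sum of all frame-10 rolls (10+2+3) = 15. Cumulative: 79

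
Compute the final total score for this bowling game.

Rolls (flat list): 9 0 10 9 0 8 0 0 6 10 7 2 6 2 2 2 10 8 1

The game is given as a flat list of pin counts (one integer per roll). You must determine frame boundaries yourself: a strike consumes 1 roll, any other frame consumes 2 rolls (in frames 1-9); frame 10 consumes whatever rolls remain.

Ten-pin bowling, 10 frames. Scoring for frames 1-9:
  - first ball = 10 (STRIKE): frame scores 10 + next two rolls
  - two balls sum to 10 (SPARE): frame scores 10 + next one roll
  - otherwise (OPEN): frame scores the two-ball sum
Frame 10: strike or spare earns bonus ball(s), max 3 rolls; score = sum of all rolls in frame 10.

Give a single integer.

Frame 1: OPEN (9+0=9). Cumulative: 9
Frame 2: STRIKE. 10 + next two rolls (9+0) = 19. Cumulative: 28
Frame 3: OPEN (9+0=9). Cumulative: 37
Frame 4: OPEN (8+0=8). Cumulative: 45
Frame 5: OPEN (0+6=6). Cumulative: 51
Frame 6: STRIKE. 10 + next two rolls (7+2) = 19. Cumulative: 70
Frame 7: OPEN (7+2=9). Cumulative: 79
Frame 8: OPEN (6+2=8). Cumulative: 87
Frame 9: OPEN (2+2=4). Cumulative: 91
Frame 10: STRIKE. Sum of all frame-10 rolls (10+8+1) = 19. Cumulative: 110

Answer: 110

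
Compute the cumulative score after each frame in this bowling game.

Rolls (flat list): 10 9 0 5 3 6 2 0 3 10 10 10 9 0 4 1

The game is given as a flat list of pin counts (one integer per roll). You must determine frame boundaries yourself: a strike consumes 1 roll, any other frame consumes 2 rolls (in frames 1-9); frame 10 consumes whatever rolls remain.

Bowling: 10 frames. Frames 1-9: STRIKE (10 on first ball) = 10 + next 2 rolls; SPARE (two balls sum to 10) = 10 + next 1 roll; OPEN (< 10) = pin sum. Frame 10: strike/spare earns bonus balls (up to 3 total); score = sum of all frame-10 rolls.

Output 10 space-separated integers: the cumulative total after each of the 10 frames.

Frame 1: STRIKE. 10 + next two rolls (9+0) = 19. Cumulative: 19
Frame 2: OPEN (9+0=9). Cumulative: 28
Frame 3: OPEN (5+3=8). Cumulative: 36
Frame 4: OPEN (6+2=8). Cumulative: 44
Frame 5: OPEN (0+3=3). Cumulative: 47
Frame 6: STRIKE. 10 + next two rolls (10+10) = 30. Cumulative: 77
Frame 7: STRIKE. 10 + next two rolls (10+9) = 29. Cumulative: 106
Frame 8: STRIKE. 10 + next two rolls (9+0) = 19. Cumulative: 125
Frame 9: OPEN (9+0=9). Cumulative: 134
Frame 10: OPEN. Sum of all frame-10 rolls (4+1) = 5. Cumulative: 139

Answer: 19 28 36 44 47 77 106 125 134 139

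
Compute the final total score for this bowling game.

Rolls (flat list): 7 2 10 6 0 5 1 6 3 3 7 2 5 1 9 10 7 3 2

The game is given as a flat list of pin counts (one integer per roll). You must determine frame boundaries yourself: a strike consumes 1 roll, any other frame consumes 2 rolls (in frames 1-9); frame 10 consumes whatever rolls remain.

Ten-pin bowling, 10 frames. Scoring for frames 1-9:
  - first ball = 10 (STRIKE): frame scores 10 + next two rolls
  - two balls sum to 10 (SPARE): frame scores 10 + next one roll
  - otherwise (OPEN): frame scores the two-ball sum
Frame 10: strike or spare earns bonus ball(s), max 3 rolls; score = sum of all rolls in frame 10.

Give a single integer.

Answer: 117

Derivation:
Frame 1: OPEN (7+2=9). Cumulative: 9
Frame 2: STRIKE. 10 + next two rolls (6+0) = 16. Cumulative: 25
Frame 3: OPEN (6+0=6). Cumulative: 31
Frame 4: OPEN (5+1=6). Cumulative: 37
Frame 5: OPEN (6+3=9). Cumulative: 46
Frame 6: SPARE (3+7=10). 10 + next roll (2) = 12. Cumulative: 58
Frame 7: OPEN (2+5=7). Cumulative: 65
Frame 8: SPARE (1+9=10). 10 + next roll (10) = 20. Cumulative: 85
Frame 9: STRIKE. 10 + next two rolls (7+3) = 20. Cumulative: 105
Frame 10: SPARE. Sum of all frame-10 rolls (7+3+2) = 12. Cumulative: 117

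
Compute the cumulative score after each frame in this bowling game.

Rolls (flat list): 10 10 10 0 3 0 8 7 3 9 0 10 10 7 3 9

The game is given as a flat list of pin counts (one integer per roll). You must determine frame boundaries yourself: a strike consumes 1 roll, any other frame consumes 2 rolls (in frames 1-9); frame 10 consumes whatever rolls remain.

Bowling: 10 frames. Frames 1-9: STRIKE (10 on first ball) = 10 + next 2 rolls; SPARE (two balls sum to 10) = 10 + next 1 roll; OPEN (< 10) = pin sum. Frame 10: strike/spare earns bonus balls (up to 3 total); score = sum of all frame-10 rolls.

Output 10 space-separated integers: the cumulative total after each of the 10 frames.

Answer: 30 50 63 66 74 93 102 129 149 168

Derivation:
Frame 1: STRIKE. 10 + next two rolls (10+10) = 30. Cumulative: 30
Frame 2: STRIKE. 10 + next two rolls (10+0) = 20. Cumulative: 50
Frame 3: STRIKE. 10 + next two rolls (0+3) = 13. Cumulative: 63
Frame 4: OPEN (0+3=3). Cumulative: 66
Frame 5: OPEN (0+8=8). Cumulative: 74
Frame 6: SPARE (7+3=10). 10 + next roll (9) = 19. Cumulative: 93
Frame 7: OPEN (9+0=9). Cumulative: 102
Frame 8: STRIKE. 10 + next two rolls (10+7) = 27. Cumulative: 129
Frame 9: STRIKE. 10 + next two rolls (7+3) = 20. Cumulative: 149
Frame 10: SPARE. Sum of all frame-10 rolls (7+3+9) = 19. Cumulative: 168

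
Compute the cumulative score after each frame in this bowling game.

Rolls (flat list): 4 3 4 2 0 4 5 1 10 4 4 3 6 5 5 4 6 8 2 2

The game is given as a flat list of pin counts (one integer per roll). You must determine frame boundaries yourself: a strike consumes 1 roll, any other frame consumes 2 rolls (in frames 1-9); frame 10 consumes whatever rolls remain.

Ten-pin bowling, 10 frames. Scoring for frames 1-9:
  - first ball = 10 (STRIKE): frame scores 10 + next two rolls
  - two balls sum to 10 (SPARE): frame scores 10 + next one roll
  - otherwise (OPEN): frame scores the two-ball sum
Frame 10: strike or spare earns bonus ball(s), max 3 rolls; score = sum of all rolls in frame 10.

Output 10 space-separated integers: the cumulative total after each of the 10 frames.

Frame 1: OPEN (4+3=7). Cumulative: 7
Frame 2: OPEN (4+2=6). Cumulative: 13
Frame 3: OPEN (0+4=4). Cumulative: 17
Frame 4: OPEN (5+1=6). Cumulative: 23
Frame 5: STRIKE. 10 + next two rolls (4+4) = 18. Cumulative: 41
Frame 6: OPEN (4+4=8). Cumulative: 49
Frame 7: OPEN (3+6=9). Cumulative: 58
Frame 8: SPARE (5+5=10). 10 + next roll (4) = 14. Cumulative: 72
Frame 9: SPARE (4+6=10). 10 + next roll (8) = 18. Cumulative: 90
Frame 10: SPARE. Sum of all frame-10 rolls (8+2+2) = 12. Cumulative: 102

Answer: 7 13 17 23 41 49 58 72 90 102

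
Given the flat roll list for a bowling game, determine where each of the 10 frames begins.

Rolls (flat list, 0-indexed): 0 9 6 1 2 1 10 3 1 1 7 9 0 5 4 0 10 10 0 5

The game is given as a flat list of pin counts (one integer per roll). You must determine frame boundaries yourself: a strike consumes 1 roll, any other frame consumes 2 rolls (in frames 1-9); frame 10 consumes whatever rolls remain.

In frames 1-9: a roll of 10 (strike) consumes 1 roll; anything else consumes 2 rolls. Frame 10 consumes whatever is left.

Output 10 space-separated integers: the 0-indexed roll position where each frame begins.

Answer: 0 2 4 6 7 9 11 13 15 17

Derivation:
Frame 1 starts at roll index 0: rolls=0,9 (sum=9), consumes 2 rolls
Frame 2 starts at roll index 2: rolls=6,1 (sum=7), consumes 2 rolls
Frame 3 starts at roll index 4: rolls=2,1 (sum=3), consumes 2 rolls
Frame 4 starts at roll index 6: roll=10 (strike), consumes 1 roll
Frame 5 starts at roll index 7: rolls=3,1 (sum=4), consumes 2 rolls
Frame 6 starts at roll index 9: rolls=1,7 (sum=8), consumes 2 rolls
Frame 7 starts at roll index 11: rolls=9,0 (sum=9), consumes 2 rolls
Frame 8 starts at roll index 13: rolls=5,4 (sum=9), consumes 2 rolls
Frame 9 starts at roll index 15: rolls=0,10 (sum=10), consumes 2 rolls
Frame 10 starts at roll index 17: 3 remaining rolls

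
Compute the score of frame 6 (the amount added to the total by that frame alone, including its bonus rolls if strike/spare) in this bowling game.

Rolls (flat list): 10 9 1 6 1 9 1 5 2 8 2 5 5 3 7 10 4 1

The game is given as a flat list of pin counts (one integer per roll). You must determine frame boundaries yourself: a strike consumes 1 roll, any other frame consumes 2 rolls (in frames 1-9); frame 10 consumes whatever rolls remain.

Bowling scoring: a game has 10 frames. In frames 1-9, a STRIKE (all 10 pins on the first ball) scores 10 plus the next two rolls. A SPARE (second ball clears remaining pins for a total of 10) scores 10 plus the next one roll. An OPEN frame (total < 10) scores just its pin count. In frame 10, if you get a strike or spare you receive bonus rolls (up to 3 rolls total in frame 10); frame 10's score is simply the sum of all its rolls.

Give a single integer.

Frame 1: STRIKE. 10 + next two rolls (9+1) = 20. Cumulative: 20
Frame 2: SPARE (9+1=10). 10 + next roll (6) = 16. Cumulative: 36
Frame 3: OPEN (6+1=7). Cumulative: 43
Frame 4: SPARE (9+1=10). 10 + next roll (5) = 15. Cumulative: 58
Frame 5: OPEN (5+2=7). Cumulative: 65
Frame 6: SPARE (8+2=10). 10 + next roll (5) = 15. Cumulative: 80
Frame 7: SPARE (5+5=10). 10 + next roll (3) = 13. Cumulative: 93
Frame 8: SPARE (3+7=10). 10 + next roll (10) = 20. Cumulative: 113

Answer: 15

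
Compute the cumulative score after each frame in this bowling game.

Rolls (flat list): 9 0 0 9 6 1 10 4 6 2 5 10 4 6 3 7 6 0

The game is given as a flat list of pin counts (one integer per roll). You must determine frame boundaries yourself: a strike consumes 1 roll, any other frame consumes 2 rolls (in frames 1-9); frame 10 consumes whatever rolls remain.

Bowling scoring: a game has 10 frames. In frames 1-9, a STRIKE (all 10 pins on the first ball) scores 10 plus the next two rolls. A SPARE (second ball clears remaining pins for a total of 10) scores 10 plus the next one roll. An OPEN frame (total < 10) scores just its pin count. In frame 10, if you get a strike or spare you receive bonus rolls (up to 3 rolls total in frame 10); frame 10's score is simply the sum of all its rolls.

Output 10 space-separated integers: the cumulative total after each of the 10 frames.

Frame 1: OPEN (9+0=9). Cumulative: 9
Frame 2: OPEN (0+9=9). Cumulative: 18
Frame 3: OPEN (6+1=7). Cumulative: 25
Frame 4: STRIKE. 10 + next two rolls (4+6) = 20. Cumulative: 45
Frame 5: SPARE (4+6=10). 10 + next roll (2) = 12. Cumulative: 57
Frame 6: OPEN (2+5=7). Cumulative: 64
Frame 7: STRIKE. 10 + next two rolls (4+6) = 20. Cumulative: 84
Frame 8: SPARE (4+6=10). 10 + next roll (3) = 13. Cumulative: 97
Frame 9: SPARE (3+7=10). 10 + next roll (6) = 16. Cumulative: 113
Frame 10: OPEN. Sum of all frame-10 rolls (6+0) = 6. Cumulative: 119

Answer: 9 18 25 45 57 64 84 97 113 119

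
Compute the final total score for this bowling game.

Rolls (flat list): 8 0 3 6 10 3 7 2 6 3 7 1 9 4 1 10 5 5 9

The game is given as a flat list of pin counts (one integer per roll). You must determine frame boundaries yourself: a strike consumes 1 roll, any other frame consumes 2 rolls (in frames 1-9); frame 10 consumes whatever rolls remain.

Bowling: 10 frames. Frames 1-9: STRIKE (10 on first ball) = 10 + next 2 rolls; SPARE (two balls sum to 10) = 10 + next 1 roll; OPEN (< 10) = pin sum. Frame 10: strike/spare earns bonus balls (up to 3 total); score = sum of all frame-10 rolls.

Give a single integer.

Frame 1: OPEN (8+0=8). Cumulative: 8
Frame 2: OPEN (3+6=9). Cumulative: 17
Frame 3: STRIKE. 10 + next two rolls (3+7) = 20. Cumulative: 37
Frame 4: SPARE (3+7=10). 10 + next roll (2) = 12. Cumulative: 49
Frame 5: OPEN (2+6=8). Cumulative: 57
Frame 6: SPARE (3+7=10). 10 + next roll (1) = 11. Cumulative: 68
Frame 7: SPARE (1+9=10). 10 + next roll (4) = 14. Cumulative: 82
Frame 8: OPEN (4+1=5). Cumulative: 87
Frame 9: STRIKE. 10 + next two rolls (5+5) = 20. Cumulative: 107
Frame 10: SPARE. Sum of all frame-10 rolls (5+5+9) = 19. Cumulative: 126

Answer: 126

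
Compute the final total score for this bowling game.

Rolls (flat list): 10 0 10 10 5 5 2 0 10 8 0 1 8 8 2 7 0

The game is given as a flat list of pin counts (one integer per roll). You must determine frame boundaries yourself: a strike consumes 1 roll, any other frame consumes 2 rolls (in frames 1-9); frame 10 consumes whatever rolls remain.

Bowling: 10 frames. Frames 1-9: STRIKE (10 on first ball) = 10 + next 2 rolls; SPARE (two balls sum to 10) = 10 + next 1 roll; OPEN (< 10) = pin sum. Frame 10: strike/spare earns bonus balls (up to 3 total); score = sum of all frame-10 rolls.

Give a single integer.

Answer: 133

Derivation:
Frame 1: STRIKE. 10 + next two rolls (0+10) = 20. Cumulative: 20
Frame 2: SPARE (0+10=10). 10 + next roll (10) = 20. Cumulative: 40
Frame 3: STRIKE. 10 + next two rolls (5+5) = 20. Cumulative: 60
Frame 4: SPARE (5+5=10). 10 + next roll (2) = 12. Cumulative: 72
Frame 5: OPEN (2+0=2). Cumulative: 74
Frame 6: STRIKE. 10 + next two rolls (8+0) = 18. Cumulative: 92
Frame 7: OPEN (8+0=8). Cumulative: 100
Frame 8: OPEN (1+8=9). Cumulative: 109
Frame 9: SPARE (8+2=10). 10 + next roll (7) = 17. Cumulative: 126
Frame 10: OPEN. Sum of all frame-10 rolls (7+0) = 7. Cumulative: 133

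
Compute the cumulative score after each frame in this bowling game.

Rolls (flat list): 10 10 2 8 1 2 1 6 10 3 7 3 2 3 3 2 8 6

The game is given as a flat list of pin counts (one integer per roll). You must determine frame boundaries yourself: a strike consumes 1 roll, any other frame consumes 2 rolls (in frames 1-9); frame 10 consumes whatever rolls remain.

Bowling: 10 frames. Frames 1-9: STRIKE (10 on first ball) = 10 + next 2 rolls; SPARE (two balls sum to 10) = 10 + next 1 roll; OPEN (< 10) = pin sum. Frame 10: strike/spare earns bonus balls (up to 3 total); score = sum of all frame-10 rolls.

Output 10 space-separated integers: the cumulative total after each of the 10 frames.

Answer: 22 42 53 56 63 83 96 101 107 123

Derivation:
Frame 1: STRIKE. 10 + next two rolls (10+2) = 22. Cumulative: 22
Frame 2: STRIKE. 10 + next two rolls (2+8) = 20. Cumulative: 42
Frame 3: SPARE (2+8=10). 10 + next roll (1) = 11. Cumulative: 53
Frame 4: OPEN (1+2=3). Cumulative: 56
Frame 5: OPEN (1+6=7). Cumulative: 63
Frame 6: STRIKE. 10 + next two rolls (3+7) = 20. Cumulative: 83
Frame 7: SPARE (3+7=10). 10 + next roll (3) = 13. Cumulative: 96
Frame 8: OPEN (3+2=5). Cumulative: 101
Frame 9: OPEN (3+3=6). Cumulative: 107
Frame 10: SPARE. Sum of all frame-10 rolls (2+8+6) = 16. Cumulative: 123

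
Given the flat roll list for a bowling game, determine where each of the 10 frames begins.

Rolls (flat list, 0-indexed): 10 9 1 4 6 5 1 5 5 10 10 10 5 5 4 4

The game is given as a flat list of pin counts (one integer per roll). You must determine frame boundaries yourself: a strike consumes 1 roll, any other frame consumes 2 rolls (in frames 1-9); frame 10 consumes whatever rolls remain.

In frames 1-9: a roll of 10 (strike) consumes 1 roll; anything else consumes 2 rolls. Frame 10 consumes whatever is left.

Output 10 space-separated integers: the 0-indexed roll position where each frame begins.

Answer: 0 1 3 5 7 9 10 11 12 14

Derivation:
Frame 1 starts at roll index 0: roll=10 (strike), consumes 1 roll
Frame 2 starts at roll index 1: rolls=9,1 (sum=10), consumes 2 rolls
Frame 3 starts at roll index 3: rolls=4,6 (sum=10), consumes 2 rolls
Frame 4 starts at roll index 5: rolls=5,1 (sum=6), consumes 2 rolls
Frame 5 starts at roll index 7: rolls=5,5 (sum=10), consumes 2 rolls
Frame 6 starts at roll index 9: roll=10 (strike), consumes 1 roll
Frame 7 starts at roll index 10: roll=10 (strike), consumes 1 roll
Frame 8 starts at roll index 11: roll=10 (strike), consumes 1 roll
Frame 9 starts at roll index 12: rolls=5,5 (sum=10), consumes 2 rolls
Frame 10 starts at roll index 14: 2 remaining rolls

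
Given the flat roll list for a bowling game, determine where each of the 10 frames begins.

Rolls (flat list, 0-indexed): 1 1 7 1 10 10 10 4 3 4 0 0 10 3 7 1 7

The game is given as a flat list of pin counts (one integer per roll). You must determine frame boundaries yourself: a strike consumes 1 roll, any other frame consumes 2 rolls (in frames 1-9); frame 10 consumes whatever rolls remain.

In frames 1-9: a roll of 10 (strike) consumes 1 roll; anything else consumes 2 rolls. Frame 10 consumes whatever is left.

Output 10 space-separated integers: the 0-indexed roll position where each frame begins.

Answer: 0 2 4 5 6 7 9 11 13 15

Derivation:
Frame 1 starts at roll index 0: rolls=1,1 (sum=2), consumes 2 rolls
Frame 2 starts at roll index 2: rolls=7,1 (sum=8), consumes 2 rolls
Frame 3 starts at roll index 4: roll=10 (strike), consumes 1 roll
Frame 4 starts at roll index 5: roll=10 (strike), consumes 1 roll
Frame 5 starts at roll index 6: roll=10 (strike), consumes 1 roll
Frame 6 starts at roll index 7: rolls=4,3 (sum=7), consumes 2 rolls
Frame 7 starts at roll index 9: rolls=4,0 (sum=4), consumes 2 rolls
Frame 8 starts at roll index 11: rolls=0,10 (sum=10), consumes 2 rolls
Frame 9 starts at roll index 13: rolls=3,7 (sum=10), consumes 2 rolls
Frame 10 starts at roll index 15: 2 remaining rolls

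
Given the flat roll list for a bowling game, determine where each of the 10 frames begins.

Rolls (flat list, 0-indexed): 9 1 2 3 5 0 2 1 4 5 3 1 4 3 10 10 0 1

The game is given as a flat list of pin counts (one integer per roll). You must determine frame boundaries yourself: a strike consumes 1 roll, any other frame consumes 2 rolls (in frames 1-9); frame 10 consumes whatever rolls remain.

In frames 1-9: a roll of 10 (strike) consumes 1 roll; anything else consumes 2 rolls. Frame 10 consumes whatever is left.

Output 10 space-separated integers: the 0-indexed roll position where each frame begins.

Answer: 0 2 4 6 8 10 12 14 15 16

Derivation:
Frame 1 starts at roll index 0: rolls=9,1 (sum=10), consumes 2 rolls
Frame 2 starts at roll index 2: rolls=2,3 (sum=5), consumes 2 rolls
Frame 3 starts at roll index 4: rolls=5,0 (sum=5), consumes 2 rolls
Frame 4 starts at roll index 6: rolls=2,1 (sum=3), consumes 2 rolls
Frame 5 starts at roll index 8: rolls=4,5 (sum=9), consumes 2 rolls
Frame 6 starts at roll index 10: rolls=3,1 (sum=4), consumes 2 rolls
Frame 7 starts at roll index 12: rolls=4,3 (sum=7), consumes 2 rolls
Frame 8 starts at roll index 14: roll=10 (strike), consumes 1 roll
Frame 9 starts at roll index 15: roll=10 (strike), consumes 1 roll
Frame 10 starts at roll index 16: 2 remaining rolls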